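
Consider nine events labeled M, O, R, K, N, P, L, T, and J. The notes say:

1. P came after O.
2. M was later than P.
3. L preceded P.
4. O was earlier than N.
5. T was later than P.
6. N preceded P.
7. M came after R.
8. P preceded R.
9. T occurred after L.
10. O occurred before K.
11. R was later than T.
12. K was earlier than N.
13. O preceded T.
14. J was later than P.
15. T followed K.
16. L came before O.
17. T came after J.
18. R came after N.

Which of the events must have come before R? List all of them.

Directly stated before R: N, P, and T.
J reaches R via J → T → R.
K reaches R via K → T → R.
L reaches R via L → P → R.
Likewise O reaches R by chaining the stated constraints.

J, K, L, N, O, P, T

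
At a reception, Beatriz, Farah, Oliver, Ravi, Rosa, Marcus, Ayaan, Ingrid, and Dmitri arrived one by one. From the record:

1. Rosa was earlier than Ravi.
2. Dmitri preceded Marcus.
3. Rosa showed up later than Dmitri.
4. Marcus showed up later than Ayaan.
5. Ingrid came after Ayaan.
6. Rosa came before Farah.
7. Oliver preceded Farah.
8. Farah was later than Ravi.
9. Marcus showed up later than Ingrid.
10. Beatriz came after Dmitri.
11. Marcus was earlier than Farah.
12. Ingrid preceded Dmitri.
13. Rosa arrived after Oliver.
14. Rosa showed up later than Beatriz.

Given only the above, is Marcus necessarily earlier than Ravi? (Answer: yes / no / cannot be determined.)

cannot be determined

No chain of stated constraints runs from Marcus to Ravi, and none runs from Ravi to Marcus either.
So the relative order of Marcus and Ravi is not fixed by the given facts.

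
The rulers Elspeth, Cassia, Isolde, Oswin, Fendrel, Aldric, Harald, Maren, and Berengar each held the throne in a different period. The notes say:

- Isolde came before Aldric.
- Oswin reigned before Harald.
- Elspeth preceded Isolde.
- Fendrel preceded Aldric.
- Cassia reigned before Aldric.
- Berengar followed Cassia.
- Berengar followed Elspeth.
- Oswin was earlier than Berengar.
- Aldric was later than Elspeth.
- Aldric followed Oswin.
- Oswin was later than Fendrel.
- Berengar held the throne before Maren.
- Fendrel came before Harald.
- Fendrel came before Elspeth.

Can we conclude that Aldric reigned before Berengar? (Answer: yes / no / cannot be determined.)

No chain of stated constraints runs from Aldric to Berengar, and none runs from Berengar to Aldric either.
So the relative order of Aldric and Berengar is not fixed by the given facts.

cannot be determined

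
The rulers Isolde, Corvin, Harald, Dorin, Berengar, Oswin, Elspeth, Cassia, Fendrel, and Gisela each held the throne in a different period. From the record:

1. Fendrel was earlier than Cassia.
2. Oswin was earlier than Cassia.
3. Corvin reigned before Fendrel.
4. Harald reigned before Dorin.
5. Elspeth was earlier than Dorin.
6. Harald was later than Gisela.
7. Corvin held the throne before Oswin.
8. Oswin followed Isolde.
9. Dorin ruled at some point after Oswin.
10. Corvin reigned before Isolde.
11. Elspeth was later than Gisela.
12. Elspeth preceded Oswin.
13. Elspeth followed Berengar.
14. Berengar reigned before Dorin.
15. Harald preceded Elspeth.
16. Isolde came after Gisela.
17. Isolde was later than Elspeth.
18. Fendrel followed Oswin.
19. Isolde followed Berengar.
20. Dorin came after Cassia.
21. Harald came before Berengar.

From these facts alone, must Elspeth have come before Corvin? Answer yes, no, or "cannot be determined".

cannot be determined

No chain of stated constraints runs from Elspeth to Corvin, and none runs from Corvin to Elspeth either.
So the relative order of Elspeth and Corvin is not fixed by the given facts.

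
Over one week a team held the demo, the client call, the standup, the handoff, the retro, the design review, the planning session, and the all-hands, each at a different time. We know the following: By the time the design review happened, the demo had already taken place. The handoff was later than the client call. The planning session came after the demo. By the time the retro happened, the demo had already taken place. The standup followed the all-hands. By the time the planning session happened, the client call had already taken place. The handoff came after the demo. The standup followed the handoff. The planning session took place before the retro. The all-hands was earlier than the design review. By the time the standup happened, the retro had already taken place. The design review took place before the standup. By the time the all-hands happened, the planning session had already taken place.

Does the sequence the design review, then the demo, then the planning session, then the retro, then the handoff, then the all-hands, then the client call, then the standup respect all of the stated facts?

no

The constraints require the all-hands before the design review, but in the proposed sequence the design review appears ahead of the all-hands. That one violation is enough.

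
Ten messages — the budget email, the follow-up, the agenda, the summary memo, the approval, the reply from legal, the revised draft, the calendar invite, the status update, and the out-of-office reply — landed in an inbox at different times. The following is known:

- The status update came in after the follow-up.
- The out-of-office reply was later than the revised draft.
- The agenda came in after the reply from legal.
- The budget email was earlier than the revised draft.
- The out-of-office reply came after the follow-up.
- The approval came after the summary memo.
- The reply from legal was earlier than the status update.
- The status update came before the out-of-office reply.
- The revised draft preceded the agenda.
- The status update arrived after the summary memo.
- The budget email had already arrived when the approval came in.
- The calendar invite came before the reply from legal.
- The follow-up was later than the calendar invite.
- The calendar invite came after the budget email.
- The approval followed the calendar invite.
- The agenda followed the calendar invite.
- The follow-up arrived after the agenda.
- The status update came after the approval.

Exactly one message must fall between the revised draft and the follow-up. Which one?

Tracing the constraints gives the revised draft → the agenda → the follow-up, so the agenda sits after the revised draft and before the follow-up.
No other message is forced both after the revised draft and before the follow-up.

the agenda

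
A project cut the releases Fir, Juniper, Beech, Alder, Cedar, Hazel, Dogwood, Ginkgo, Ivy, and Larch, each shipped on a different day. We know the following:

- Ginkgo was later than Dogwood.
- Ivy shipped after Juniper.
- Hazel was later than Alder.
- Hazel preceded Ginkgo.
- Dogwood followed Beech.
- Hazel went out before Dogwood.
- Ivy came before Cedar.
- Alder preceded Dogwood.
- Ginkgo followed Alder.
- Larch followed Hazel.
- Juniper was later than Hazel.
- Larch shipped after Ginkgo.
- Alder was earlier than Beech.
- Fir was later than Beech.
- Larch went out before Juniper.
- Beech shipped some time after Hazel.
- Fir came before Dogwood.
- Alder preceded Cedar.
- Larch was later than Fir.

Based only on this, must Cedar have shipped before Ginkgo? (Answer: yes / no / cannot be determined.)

no

Tracing the constraints gives Ginkgo → Larch → Juniper → Ivy → Cedar, so Ginkgo must come before Cedar.
That means Cedar cannot be before Ginkgo.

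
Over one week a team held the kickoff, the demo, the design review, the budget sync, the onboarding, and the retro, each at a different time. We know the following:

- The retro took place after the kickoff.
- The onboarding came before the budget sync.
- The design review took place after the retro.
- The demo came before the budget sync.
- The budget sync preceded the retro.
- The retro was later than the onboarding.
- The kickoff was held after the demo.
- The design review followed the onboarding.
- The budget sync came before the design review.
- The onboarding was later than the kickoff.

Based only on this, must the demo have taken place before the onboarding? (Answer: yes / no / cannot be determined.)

Chain the constraints: the demo → the kickoff → the onboarding. Each link is directly stated, so the demo comes before the onboarding.

yes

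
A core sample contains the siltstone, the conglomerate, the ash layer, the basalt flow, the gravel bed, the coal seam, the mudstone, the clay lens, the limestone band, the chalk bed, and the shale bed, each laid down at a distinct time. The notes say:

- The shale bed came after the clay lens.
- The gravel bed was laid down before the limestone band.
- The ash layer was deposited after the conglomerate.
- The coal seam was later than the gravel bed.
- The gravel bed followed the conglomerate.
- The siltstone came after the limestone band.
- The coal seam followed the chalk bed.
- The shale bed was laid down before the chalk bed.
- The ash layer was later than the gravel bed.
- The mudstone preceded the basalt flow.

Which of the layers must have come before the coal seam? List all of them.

the chalk bed, the clay lens, the conglomerate, the gravel bed, the shale bed

Directly stated before the coal seam: the chalk bed and the gravel bed.
The clay lens reaches the coal seam via the clay lens → the shale bed → the chalk bed → the coal seam.
The conglomerate reaches the coal seam via the conglomerate → the gravel bed → the coal seam.
The shale bed reaches the coal seam via the shale bed → the chalk bed → the coal seam.
No chain forces the siltstone (or any of the others) ahead of the coal seam.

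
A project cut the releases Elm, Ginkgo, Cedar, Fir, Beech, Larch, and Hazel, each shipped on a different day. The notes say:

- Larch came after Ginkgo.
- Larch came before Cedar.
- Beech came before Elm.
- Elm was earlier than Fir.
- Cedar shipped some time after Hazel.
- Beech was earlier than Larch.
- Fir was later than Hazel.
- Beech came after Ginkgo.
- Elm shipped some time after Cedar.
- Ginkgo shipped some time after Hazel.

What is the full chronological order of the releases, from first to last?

Hazel, Ginkgo, Beech, Larch, Cedar, Elm, Fir

The constraints fix every adjacent pair, so only one ordering works:
Hazel → Ginkgo → Beech → Larch → Cedar → Elm → Fir.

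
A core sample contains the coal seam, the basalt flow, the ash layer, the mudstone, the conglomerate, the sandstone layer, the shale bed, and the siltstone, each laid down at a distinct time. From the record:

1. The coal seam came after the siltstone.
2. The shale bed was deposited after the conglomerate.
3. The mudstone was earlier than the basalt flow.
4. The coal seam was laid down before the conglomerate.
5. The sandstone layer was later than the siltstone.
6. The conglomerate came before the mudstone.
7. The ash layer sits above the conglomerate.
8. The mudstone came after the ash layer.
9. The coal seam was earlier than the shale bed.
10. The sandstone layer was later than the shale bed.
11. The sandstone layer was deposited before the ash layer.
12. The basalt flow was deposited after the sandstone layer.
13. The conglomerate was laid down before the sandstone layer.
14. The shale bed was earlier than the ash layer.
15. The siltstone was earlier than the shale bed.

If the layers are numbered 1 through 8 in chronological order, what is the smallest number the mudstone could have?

The ash layer, the coal seam, the conglomerate, the sandstone layer, the shale bed, and the siltstone must all come before the mudstone — 6 forced predecessors.
Nothing else is forced ahead of the mudstone, so its earliest slot is position 6 + 1 = 7.

7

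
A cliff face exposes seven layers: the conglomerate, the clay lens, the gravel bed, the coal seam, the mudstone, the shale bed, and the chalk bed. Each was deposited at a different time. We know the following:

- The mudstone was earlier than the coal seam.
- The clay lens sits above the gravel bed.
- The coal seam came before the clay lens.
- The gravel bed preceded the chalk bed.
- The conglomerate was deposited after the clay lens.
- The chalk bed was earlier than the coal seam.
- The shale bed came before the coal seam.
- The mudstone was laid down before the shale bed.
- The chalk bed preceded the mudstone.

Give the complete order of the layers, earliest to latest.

the gravel bed, the chalk bed, the mudstone, the shale bed, the coal seam, the clay lens, the conglomerate

The constraints fix every adjacent pair, so only one ordering works:
the gravel bed → the chalk bed → the mudstone → the shale bed → the coal seam → the clay lens → the conglomerate.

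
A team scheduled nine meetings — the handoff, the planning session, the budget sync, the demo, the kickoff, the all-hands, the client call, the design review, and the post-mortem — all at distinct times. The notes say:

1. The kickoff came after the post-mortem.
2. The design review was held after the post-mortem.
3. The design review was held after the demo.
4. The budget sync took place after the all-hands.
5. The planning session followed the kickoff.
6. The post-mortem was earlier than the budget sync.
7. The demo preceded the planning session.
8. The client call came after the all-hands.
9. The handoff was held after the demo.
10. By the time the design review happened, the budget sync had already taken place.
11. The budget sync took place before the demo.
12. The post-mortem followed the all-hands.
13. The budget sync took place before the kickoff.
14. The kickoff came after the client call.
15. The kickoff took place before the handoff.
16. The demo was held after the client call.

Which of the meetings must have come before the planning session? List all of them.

Directly stated before the planning session: the demo and the kickoff.
The all-hands reaches the planning session via the all-hands → the post-mortem → the kickoff → the planning session.
The budget sync reaches the planning session via the budget sync → the kickoff → the planning session.
The client call reaches the planning session via the client call → the kickoff → the planning session.
Likewise the post-mortem reaches the planning session by chaining the stated constraints.
No chain forces the handoff (or any of the others) ahead of the planning session.

the all-hands, the budget sync, the client call, the demo, the kickoff, the post-mortem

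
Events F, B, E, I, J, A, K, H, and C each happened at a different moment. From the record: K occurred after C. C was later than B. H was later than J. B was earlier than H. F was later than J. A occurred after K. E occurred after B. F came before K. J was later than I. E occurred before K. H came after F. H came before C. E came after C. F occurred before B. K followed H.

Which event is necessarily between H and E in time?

Tracing the constraints gives H → C → E, so C sits after H and before E.
No other event is forced both after H and before E.

C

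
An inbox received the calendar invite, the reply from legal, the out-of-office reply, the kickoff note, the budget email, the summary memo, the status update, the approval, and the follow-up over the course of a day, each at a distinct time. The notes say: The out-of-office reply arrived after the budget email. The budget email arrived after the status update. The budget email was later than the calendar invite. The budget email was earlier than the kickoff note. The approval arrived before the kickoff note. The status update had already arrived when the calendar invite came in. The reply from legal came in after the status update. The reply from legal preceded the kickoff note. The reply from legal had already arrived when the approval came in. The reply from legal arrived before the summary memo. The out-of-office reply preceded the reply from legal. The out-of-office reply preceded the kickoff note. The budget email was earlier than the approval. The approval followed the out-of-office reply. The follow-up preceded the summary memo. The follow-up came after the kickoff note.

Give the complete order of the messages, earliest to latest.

The constraints fix every adjacent pair, so only one ordering works:
the status update → the calendar invite → the budget email → the out-of-office reply → the reply from legal → the approval → the kickoff note → the follow-up → the summary memo.

the status update, the calendar invite, the budget email, the out-of-office reply, the reply from legal, the approval, the kickoff note, the follow-up, the summary memo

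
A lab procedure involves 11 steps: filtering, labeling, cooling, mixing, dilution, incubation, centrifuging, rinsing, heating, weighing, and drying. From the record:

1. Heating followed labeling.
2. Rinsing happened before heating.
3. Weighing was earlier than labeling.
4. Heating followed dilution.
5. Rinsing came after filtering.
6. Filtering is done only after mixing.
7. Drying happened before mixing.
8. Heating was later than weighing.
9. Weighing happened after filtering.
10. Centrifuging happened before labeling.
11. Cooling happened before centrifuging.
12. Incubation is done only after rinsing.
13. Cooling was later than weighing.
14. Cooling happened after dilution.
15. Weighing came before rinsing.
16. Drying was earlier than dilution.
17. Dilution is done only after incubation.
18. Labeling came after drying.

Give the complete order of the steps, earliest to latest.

drying, mixing, filtering, weighing, rinsing, incubation, dilution, cooling, centrifuging, labeling, heating

The constraints fix every adjacent pair, so only one ordering works:
drying → mixing → filtering → weighing → rinsing → incubation → dilution → cooling → centrifuging → labeling → heating.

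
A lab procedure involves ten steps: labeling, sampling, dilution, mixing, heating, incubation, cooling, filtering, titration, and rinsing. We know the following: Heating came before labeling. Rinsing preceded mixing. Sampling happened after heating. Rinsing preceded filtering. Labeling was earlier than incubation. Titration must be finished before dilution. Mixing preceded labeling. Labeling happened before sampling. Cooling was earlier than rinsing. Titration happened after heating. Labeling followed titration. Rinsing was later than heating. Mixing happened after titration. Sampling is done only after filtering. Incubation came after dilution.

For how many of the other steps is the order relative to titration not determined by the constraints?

3

Forced before titration: heating; forced after titration: dilution, incubation, labeling, mixing, and sampling.
That leaves cooling, filtering, and rinsing with no forced order relative to titration — 3.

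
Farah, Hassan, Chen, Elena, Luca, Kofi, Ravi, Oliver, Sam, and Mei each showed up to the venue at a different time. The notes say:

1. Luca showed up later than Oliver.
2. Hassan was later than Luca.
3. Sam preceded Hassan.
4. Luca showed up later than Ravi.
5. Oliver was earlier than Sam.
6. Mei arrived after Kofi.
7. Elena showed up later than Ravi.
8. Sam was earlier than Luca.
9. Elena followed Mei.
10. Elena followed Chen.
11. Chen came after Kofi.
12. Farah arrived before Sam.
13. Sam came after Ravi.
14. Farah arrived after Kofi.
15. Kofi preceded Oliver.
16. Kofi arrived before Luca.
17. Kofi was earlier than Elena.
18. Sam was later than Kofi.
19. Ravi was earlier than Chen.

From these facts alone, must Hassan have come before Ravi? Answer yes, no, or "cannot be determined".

Tracing the constraints gives Ravi → Luca → Hassan, so Ravi must come before Hassan.
That means Hassan cannot be before Ravi.

no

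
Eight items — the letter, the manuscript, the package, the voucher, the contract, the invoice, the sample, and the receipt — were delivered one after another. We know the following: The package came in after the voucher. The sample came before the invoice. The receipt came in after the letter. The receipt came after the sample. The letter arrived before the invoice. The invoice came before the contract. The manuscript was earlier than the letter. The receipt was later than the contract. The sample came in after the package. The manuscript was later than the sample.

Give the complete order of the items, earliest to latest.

The constraints fix every adjacent pair, so only one ordering works:
the voucher → the package → the sample → the manuscript → the letter → the invoice → the contract → the receipt.

the voucher, the package, the sample, the manuscript, the letter, the invoice, the contract, the receipt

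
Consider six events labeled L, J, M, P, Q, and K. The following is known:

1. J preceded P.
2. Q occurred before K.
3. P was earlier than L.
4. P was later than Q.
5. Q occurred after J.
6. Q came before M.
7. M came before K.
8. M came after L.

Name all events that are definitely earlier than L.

J, P, Q

Directly stated before L: P.
J reaches L via J → P → L.
Q reaches L via Q → P → L.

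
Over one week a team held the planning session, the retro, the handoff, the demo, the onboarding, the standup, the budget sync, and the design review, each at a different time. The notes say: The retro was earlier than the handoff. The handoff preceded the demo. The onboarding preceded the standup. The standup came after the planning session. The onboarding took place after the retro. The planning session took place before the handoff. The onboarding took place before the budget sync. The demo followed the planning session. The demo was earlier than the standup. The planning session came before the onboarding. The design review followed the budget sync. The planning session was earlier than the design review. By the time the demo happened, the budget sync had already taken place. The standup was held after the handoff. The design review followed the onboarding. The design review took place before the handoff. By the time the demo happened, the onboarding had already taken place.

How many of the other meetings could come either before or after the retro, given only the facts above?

1

Forced after the retro: the budget sync, the demo, the design review, the handoff, the onboarding, and the standup.
That leaves the planning session with no forced order relative to the retro — 1.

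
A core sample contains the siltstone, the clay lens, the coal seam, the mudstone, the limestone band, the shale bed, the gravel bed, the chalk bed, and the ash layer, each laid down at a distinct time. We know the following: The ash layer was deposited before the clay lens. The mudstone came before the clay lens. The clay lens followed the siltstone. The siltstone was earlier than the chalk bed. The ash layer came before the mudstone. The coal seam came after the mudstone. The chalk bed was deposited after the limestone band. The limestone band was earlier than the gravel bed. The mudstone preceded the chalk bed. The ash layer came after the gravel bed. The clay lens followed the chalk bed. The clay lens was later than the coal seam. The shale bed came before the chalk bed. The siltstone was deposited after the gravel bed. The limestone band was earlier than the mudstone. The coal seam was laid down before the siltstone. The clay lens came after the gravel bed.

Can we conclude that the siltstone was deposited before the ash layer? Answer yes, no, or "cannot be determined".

no

Tracing the constraints gives the ash layer → the mudstone → the coal seam → the siltstone, so the ash layer must come before the siltstone.
That means the siltstone cannot be before the ash layer.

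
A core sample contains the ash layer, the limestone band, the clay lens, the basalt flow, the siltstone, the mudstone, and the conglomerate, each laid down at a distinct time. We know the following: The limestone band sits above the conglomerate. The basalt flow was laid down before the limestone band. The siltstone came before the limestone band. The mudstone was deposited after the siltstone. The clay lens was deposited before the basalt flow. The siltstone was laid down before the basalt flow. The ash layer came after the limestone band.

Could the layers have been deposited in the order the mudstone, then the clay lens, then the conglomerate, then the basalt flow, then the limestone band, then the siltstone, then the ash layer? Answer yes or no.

The constraints require the siltstone before the mudstone, but in the proposed sequence the mudstone appears ahead of the siltstone. That one violation is enough.

no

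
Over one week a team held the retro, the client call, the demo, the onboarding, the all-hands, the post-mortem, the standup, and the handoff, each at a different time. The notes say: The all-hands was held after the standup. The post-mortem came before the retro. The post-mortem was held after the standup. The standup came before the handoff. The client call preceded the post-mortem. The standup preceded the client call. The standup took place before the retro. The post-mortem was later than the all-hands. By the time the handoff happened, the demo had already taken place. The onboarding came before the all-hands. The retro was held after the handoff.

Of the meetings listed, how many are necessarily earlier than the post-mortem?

4

Directly stated before the post-mortem: the all-hands, the client call, and the standup.
The onboarding reaches the post-mortem via the onboarding → the all-hands → the post-mortem.
No chain forces the demo (or any of the others) ahead of the post-mortem.
That's the all-hands, the client call, the onboarding, and the standup — 4 in all.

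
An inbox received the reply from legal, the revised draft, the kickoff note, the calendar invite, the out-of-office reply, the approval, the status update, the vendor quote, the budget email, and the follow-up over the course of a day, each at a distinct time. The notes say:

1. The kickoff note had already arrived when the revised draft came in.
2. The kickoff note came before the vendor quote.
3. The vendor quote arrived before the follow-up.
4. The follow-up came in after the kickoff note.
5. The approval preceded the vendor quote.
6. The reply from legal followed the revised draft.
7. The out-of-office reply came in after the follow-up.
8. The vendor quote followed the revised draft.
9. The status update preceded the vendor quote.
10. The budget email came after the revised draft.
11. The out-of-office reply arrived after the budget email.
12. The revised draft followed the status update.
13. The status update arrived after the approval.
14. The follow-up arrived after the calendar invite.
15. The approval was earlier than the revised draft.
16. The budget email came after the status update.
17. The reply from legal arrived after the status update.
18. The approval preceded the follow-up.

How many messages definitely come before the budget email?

Directly stated before the budget email: the revised draft and the status update.
The approval reaches the budget email via the approval → the revised draft → the budget email.
The kickoff note reaches the budget email via the kickoff note → the revised draft → the budget email.
That's the approval, the kickoff note, the revised draft, and the status update — 4 in all.

4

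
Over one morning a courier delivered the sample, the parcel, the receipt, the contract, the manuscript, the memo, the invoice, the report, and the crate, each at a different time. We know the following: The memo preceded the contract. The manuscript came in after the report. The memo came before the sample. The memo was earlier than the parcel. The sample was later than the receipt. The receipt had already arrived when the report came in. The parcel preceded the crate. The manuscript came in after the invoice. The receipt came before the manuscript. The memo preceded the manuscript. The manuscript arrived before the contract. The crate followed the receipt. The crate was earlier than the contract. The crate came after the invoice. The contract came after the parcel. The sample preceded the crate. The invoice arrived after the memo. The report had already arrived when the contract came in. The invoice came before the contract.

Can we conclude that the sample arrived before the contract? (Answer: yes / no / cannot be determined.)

Chain the constraints: the sample → the crate → the contract. Each link is directly stated, so the sample comes before the contract.

yes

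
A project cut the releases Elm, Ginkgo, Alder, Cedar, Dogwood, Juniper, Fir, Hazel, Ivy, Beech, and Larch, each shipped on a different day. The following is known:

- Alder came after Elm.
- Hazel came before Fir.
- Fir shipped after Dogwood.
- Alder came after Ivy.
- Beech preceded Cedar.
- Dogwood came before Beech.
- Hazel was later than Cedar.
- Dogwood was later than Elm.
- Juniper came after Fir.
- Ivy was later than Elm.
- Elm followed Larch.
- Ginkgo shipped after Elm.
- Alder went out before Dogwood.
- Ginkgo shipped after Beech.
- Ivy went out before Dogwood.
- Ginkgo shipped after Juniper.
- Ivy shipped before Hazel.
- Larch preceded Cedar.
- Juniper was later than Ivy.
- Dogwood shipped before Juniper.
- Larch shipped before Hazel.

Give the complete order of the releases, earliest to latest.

Larch, Elm, Ivy, Alder, Dogwood, Beech, Cedar, Hazel, Fir, Juniper, Ginkgo

The constraints fix every adjacent pair, so only one ordering works:
Larch → Elm → Ivy → Alder → Dogwood → Beech → Cedar → Hazel → Fir → Juniper → Ginkgo.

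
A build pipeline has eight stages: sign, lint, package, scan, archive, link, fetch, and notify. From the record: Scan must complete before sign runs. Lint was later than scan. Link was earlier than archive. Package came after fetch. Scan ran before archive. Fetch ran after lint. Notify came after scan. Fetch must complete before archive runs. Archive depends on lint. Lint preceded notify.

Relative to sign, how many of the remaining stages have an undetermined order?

Forced before sign: scan.
That leaves archive, fetch, link, lint, notify, and package with no forced order relative to sign — 6.

6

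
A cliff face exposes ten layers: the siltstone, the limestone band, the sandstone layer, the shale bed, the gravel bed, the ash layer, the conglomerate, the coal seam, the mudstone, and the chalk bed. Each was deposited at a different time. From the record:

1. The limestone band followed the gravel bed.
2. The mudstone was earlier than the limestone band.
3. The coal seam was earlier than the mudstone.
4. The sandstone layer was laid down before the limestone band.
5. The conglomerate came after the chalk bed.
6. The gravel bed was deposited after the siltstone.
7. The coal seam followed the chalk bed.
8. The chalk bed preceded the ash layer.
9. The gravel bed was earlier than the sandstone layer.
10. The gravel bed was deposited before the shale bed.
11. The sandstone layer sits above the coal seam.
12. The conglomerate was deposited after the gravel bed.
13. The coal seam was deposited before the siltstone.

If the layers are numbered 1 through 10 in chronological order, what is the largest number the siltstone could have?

5

The siltstone must come before the conglomerate, the gravel bed, the limestone band, the sandstone layer, and the shale bed — 5 layers forced after it.
Everything else can be placed before the siltstone in some valid order, so the siltstone can sit as late as position 10 − 5 = 5.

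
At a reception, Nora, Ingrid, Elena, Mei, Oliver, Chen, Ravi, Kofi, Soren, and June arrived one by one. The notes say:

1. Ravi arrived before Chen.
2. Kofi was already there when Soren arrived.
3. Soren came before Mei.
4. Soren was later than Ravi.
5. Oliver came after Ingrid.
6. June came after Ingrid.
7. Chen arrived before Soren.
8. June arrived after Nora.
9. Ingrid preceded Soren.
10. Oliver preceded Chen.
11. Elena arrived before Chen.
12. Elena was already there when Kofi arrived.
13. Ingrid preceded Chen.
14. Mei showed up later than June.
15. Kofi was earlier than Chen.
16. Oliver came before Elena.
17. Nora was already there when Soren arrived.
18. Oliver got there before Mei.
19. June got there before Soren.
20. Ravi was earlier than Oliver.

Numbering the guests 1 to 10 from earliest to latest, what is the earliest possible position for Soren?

9

Chen, Elena, Ingrid, June, Kofi, Nora, Oliver, and Ravi must all come before Soren — 8 forced predecessors.
Nothing else is forced ahead of Soren, so their earliest slot is position 8 + 1 = 9.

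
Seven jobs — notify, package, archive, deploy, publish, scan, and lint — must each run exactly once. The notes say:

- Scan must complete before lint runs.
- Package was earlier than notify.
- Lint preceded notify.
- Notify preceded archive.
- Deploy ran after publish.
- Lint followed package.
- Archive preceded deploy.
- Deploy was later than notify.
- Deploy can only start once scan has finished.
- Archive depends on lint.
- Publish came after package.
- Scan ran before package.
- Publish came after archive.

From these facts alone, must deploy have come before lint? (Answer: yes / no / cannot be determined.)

Tracing the constraints gives lint → notify → deploy, so lint must come before deploy.
That means deploy cannot be before lint.

no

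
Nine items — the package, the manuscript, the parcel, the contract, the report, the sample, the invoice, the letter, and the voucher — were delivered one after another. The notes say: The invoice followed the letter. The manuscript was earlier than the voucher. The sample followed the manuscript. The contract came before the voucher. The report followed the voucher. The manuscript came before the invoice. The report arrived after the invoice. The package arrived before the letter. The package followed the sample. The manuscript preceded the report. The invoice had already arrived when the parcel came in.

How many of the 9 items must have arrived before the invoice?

4

Directly stated before the invoice: the letter and the manuscript.
The package reaches the invoice via the package → the letter → the invoice.
The sample reaches the invoice via the sample → the package → the letter → the invoice.
That's the letter, the manuscript, the package, and the sample — 4 in all.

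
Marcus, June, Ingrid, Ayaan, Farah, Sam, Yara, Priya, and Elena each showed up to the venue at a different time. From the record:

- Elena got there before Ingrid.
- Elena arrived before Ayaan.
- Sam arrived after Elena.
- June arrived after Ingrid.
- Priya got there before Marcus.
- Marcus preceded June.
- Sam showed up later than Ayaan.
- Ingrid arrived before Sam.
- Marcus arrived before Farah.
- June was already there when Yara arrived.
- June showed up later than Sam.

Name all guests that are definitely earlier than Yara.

Ayaan, Elena, Ingrid, June, Marcus, Priya, Sam

Directly stated before Yara: June.
Ayaan reaches Yara via Ayaan → Sam → June → Yara.
Elena reaches Yara via Elena → Sam → June → Yara.
Ingrid reaches Yara via Ingrid → June → Yara.
Likewise Marcus, Priya, and Sam each reach Yara by chaining the stated constraints.
No chain forces Farah ahead of Yara.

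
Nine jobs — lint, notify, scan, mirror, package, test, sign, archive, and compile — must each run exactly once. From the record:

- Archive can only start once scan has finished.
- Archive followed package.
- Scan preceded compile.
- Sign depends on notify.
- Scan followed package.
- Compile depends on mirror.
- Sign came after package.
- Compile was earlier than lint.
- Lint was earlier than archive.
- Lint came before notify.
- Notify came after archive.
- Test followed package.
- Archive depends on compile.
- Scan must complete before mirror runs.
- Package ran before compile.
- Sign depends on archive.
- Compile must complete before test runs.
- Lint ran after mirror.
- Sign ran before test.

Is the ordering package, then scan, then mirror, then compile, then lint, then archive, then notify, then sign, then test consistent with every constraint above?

Check each stated constraint against the proposed order — e.g. package is ahead of sign; package is ahead of test. Every pair is in the required order; nothing is violated.

yes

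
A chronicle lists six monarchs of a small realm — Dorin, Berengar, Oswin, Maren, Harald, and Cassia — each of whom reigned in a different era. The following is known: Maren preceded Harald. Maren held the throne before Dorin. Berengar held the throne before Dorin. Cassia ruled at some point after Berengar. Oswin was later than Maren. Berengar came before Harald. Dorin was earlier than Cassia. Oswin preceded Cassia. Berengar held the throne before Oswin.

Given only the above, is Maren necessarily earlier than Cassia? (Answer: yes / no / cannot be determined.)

yes

Chain the constraints: Maren → Dorin → Cassia. Each link is directly stated, so Maren comes before Cassia.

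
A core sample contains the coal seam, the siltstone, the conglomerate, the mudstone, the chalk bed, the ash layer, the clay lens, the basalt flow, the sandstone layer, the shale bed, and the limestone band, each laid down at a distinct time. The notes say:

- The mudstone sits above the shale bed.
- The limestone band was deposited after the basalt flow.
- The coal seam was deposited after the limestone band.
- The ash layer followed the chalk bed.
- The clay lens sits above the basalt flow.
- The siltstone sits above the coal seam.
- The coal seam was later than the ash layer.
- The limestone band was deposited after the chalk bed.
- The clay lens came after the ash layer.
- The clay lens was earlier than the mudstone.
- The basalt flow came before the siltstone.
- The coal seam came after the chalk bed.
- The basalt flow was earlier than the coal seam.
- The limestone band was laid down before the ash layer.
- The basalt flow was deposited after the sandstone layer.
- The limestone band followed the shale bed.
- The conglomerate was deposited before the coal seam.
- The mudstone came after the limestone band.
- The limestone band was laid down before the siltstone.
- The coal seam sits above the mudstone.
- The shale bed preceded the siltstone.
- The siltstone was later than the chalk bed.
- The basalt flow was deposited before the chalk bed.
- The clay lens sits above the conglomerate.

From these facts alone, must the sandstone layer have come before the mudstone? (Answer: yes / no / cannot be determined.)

Chain the constraints: the sandstone layer → the basalt flow → the clay lens → the mudstone. Each link is directly stated, so the sandstone layer comes before the mudstone.

yes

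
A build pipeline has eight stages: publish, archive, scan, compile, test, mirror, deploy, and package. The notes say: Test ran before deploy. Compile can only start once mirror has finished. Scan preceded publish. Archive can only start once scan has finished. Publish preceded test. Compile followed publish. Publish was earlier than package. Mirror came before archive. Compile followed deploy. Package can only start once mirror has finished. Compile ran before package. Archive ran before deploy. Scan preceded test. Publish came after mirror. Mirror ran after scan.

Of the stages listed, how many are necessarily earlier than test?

Directly stated before test: publish and scan.
Mirror reaches test via mirror → publish → test.
No chain forces archive (or any of the others) ahead of test.
That's mirror, publish, and scan — 3 in all.

3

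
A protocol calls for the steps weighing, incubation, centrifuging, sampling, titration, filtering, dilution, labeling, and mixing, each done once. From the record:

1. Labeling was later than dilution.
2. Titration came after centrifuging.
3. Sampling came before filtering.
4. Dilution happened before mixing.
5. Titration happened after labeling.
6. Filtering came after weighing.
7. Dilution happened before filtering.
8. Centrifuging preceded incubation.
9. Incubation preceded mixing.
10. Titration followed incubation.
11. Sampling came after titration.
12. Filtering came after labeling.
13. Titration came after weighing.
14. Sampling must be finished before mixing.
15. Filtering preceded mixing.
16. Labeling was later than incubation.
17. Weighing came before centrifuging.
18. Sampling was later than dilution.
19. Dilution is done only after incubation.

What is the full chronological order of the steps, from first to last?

The constraints fix every adjacent pair, so only one ordering works:
weighing → centrifuging → incubation → dilution → labeling → titration → sampling → filtering → mixing.

weighing, centrifuging, incubation, dilution, labeling, titration, sampling, filtering, mixing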